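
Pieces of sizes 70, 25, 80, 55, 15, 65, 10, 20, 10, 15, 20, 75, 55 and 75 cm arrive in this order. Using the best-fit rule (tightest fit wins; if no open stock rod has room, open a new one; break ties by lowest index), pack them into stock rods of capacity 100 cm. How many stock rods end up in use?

7

  70 → stock rod 1 (new)  [load 70/100]
  25 → stock rod 1  [load 95/100]
  80 → stock rod 2 (new)  [load 80/100]
  55 → stock rod 3 (new)  [load 55/100]
  15 → stock rod 2  [load 95/100]
  65 → stock rod 4 (new)  [load 65/100]
  10 → stock rod 4  [load 75/100]
  20 → stock rod 4  [load 95/100]
  10 → stock rod 3  [load 65/100]
  15 → stock rod 3  [load 80/100]
  20 → stock rod 3  [load 100/100]
  75 → stock rod 5 (new)  [load 75/100]
  55 → stock rod 6 (new)  [load 55/100]
  75 → stock rod 7 (new)  [load 75/100]
7 stock rods opened.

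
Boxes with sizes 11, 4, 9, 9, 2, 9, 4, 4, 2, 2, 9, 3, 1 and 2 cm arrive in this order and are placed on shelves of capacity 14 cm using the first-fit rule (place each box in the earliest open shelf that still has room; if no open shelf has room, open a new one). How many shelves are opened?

6

  11 → shelf 1 (new)  [load 11/14]
  4 → shelf 2 (new)  [load 4/14]
  9 → shelf 2  [load 13/14]
  9 → shelf 3 (new)  [load 9/14]
  2 → shelf 1  [load 13/14]
  9 → shelf 4 (new)  [load 9/14]
  4 → shelf 3  [load 13/14]
  4 → shelf 4  [load 13/14]
  2 → shelf 5 (new)  [load 2/14]
  2 → shelf 5  [load 4/14]
  9 → shelf 5  [load 13/14]
  3 → shelf 6 (new)  [load 3/14]
  1 → shelf 1  [load 14/14]
  2 → shelf 6  [load 5/14]
6 shelves opened.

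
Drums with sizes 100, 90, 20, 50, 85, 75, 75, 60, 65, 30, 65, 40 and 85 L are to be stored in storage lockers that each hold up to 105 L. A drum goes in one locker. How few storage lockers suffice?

10

Total = 100 + 90 + 85 + 85 + 75 + 75 + 65 + 65 + 60 + 50 + 40 + 30 + 20 = 840 L.
Lower bound: ⌈840/105⌉ = 8 storage lockers.
Also, 9 drums each exceed 105/2 L, and no two of those can share a locker, so at least 9 storage lockers are needed.
A packing using 10 storage lockers:
  locker 1: 100 = 100
  locker 2: 90 = 90
  locker 3: 85 + 20 = 105
  locker 4: 85 = 85
  locker 5: 75 + 30 = 105
  locker 6: 75 = 75
  locker 7: 65 + 40 = 105
  locker 8: 65 = 65
  locker 9: 60 = 60
  locker 10: 50 = 50
No arrangement into 9 storage lockers stays within capacity, so 10 is optimal.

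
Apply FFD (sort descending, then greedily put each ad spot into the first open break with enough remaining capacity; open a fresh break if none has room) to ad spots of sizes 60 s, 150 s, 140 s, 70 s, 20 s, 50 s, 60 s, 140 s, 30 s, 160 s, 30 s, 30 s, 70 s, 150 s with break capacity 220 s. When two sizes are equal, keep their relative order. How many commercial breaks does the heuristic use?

Sorted descending: 160, 150, 150, 140, 140, 70, 70, 60, 60, 50, 30, 30, 30, 20.
  160 → break 1 (new)  [load 160/220]
  150 → break 2 (new)  [load 150/220]
  150 → break 3 (new)  [load 150/220]
  140 → break 4 (new)  [load 140/220]
  140 → break 5 (new)  [load 140/220]
  70 → break 2  [load 220/220]
  70 → break 3  [load 220/220]
  60 → break 1  [load 220/220]
  60 → break 4  [load 200/220]
  50 → break 5  [load 190/220]
  30 → break 5  [load 220/220]
  30 → break 6 (new)  [load 30/220]
  30 → break 6  [load 60/220]
  20 → break 4  [load 220/220]
6 commercial breaks opened.

6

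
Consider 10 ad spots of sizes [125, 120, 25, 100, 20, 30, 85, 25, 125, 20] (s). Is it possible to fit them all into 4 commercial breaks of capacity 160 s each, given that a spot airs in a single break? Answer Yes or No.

No

Total = 675 s; ⌈675/160⌉ = 5.
At least 5 commercial breaks are required, but only 4 are allowed.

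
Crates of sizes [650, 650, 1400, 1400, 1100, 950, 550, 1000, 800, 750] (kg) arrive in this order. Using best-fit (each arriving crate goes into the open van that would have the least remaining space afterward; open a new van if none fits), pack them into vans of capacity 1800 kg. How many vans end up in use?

  650 → van 1 (new)  [load 650/1800]
  650 → van 1  [load 1300/1800]
  1400 → van 2 (new)  [load 1400/1800]
  1400 → van 3 (new)  [load 1400/1800]
  1100 → van 4 (new)  [load 1100/1800]
  950 → van 5 (new)  [load 950/1800]
  550 → van 4  [load 1650/1800]
  1000 → van 6 (new)  [load 1000/1800]
  800 → van 6  [load 1800/1800]
  750 → van 5  [load 1700/1800]
6 vans opened.

6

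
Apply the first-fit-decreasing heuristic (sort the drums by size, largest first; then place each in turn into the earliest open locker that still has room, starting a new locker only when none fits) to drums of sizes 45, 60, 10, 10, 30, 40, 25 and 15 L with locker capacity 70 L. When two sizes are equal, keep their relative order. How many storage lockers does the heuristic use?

Sorted descending: 60, 45, 40, 30, 25, 15, 10, 10.
  60 → locker 1 (new)  [load 60/70]
  45 → locker 2 (new)  [load 45/70]
  40 → locker 3 (new)  [load 40/70]
  30 → locker 3  [load 70/70]
  25 → locker 2  [load 70/70]
  15 → locker 4 (new)  [load 15/70]
  10 → locker 1  [load 70/70]
  10 → locker 4  [load 25/70]
4 storage lockers opened.

4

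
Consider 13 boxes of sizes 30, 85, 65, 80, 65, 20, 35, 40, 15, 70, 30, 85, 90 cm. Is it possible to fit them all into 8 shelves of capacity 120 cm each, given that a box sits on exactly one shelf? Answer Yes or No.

A valid assignment using 7 shelves:
  shelf 1: 90 + 30 = 120
  shelf 2: 85 + 35 = 120
  shelf 3: 85 + 30 = 115
  shelf 4: 80 + 40 = 120
  shelf 5: 70 + 20 + 15 = 105
  shelf 6: 65 = 65
  shelf 7: 65 = 65
That uses only 7 ≤ 8, so 8 shelves are enough.

Yes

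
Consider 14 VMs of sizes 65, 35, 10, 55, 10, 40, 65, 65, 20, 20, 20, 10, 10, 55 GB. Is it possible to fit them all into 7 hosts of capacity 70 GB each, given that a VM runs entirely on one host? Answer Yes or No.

Total = 480 GB; ⌈480/70⌉ = 7.
The bound of 7 does not rule out 7, but exhaustive search shows no assignment into 7 hosts of capacity 70 GB exists — the minimum is 8.

No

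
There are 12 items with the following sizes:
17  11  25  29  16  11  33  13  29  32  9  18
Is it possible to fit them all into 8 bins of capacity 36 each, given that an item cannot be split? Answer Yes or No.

A valid assignment using 8 bins:
  bin 1: 33 = 33
  bin 2: 32 = 32
  bin 3: 29 = 29
  bin 4: 29 = 29
  bin 5: 25 + 11 = 36
  bin 6: 18 + 17 = 35
  bin 7: 16 + 13 = 29
  bin 8: 11 + 9 = 20
Every load is within 36, so 8 bins suffice.

Yes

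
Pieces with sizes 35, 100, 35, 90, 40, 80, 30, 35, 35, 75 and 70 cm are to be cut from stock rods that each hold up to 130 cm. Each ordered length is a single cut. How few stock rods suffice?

6

Total = 100 + 90 + 80 + 75 + 70 + 40 + 35 + 35 + 35 + 35 + 30 = 625 cm.
Lower bound: ⌈625/130⌉ = 5 stock rods.
A packing using 6 stock rods:
  stock rod 1: 100 + 30 = 130
  stock rod 2: 90 + 40 = 130
  stock rod 3: 80 + 35 = 115
  stock rod 4: 75 + 35 = 110
  stock rod 5: 70 + 35 = 105
  stock rod 6: 35 = 35
No arrangement into 5 stock rods stays within capacity, so 6 is optimal.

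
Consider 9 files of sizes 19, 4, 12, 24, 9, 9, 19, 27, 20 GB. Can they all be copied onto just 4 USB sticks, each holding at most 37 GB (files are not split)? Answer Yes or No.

Total = 143 GB; ⌈143/37⌉ = 4.
5 files each exceed half the capacity and cannot share a USB stick, forcing at least 5 USB sticks.
At least 5 USB sticks are required, but only 4 are allowed.

No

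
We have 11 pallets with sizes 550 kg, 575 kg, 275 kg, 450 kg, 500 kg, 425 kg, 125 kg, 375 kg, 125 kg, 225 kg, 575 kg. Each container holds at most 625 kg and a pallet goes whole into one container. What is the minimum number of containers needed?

Total = 575 + 575 + 550 + 500 + 450 + 425 + 375 + 275 + 225 + 125 + 125 = 4200 kg.
Lower bound: ⌈4200/625⌉ = 7 containers.
A packing using 8 containers:
  container 1: 575 = 575
  container 2: 575 = 575
  container 3: 550 = 550
  container 4: 500 + 125 = 625
  container 5: 450 + 125 = 575
  container 6: 425 = 425
  container 7: 375 + 225 = 600
  container 8: 275 = 275
No arrangement into 7 containers stays within capacity, so 8 is optimal.

8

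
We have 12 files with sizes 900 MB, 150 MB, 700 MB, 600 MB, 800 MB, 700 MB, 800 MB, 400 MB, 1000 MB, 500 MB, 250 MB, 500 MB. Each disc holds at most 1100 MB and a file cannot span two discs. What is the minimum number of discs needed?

8

Total = 1000 + 900 + 800 + 800 + 700 + 700 + 600 + 500 + 500 + 400 + 250 + 150 = 7300 MB.
Lower bound: ⌈7300/1100⌉ = 7 discs.
A packing using 8 discs:
  disc 1: 1000 = 1000
  disc 2: 900 + 150 = 1050
  disc 3: 800 + 250 = 1050
  disc 4: 800 = 800
  disc 5: 700 + 400 = 1100
  disc 6: 700 = 700
  disc 7: 600 + 500 = 1100
  disc 8: 500 = 500
No arrangement into 7 discs stays within capacity, so 8 is optimal.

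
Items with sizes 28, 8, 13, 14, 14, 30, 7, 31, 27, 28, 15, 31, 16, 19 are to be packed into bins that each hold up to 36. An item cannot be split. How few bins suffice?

9

Total = 31 + 31 + 30 + 28 + 28 + 27 + 19 + 16 + 15 + 14 + 14 + 13 + 8 + 7 = 281.
Lower bound: ⌈281/36⌉ = 8 bins.
A packing using 9 bins:
  bin 1: 31 = 31
  bin 2: 31 = 31
  bin 3: 30 = 30
  bin 4: 28 + 8 = 36
  bin 5: 28 + 7 = 35
  bin 6: 27 = 27
  bin 7: 19 + 16 = 35
  bin 8: 15 + 14 = 29
  bin 9: 14 + 13 = 27
No arrangement into 8 bins stays within capacity, so 9 is optimal.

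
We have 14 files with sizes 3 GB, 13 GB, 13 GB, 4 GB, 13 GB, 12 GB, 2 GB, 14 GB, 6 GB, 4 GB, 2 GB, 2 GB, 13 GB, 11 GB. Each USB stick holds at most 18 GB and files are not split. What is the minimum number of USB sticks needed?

Total = 14 + 13 + 13 + 13 + 13 + 12 + 11 + 6 + 4 + 4 + 3 + 2 + 2 + 2 = 112 GB.
Lower bound: ⌈112/18⌉ = 7 USB sticks.
A packing using 7 USB sticks:
  USB stick 1: 14 + 4 = 18
  USB stick 2: 13 + 4 = 17
  USB stick 3: 13 + 3 + 2 = 18
  USB stick 4: 13 + 2 + 2 = 17
  USB stick 5: 13 = 13
  USB stick 6: 12 + 6 = 18
  USB stick 7: 11 = 11
This matches the lower bound, so 7 is optimal.

7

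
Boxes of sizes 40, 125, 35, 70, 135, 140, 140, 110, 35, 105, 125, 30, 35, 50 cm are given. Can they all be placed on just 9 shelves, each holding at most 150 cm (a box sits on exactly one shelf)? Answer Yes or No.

Yes

A valid assignment using 9 shelves:
  shelf 1: 140 = 140
  shelf 2: 140 = 140
  shelf 3: 135 = 135
  shelf 4: 125 = 125
  shelf 5: 125 = 125
  shelf 6: 110 + 40 = 150
  shelf 7: 105 + 35 = 140
  shelf 8: 70 + 50 + 30 = 150
  shelf 9: 35 + 35 = 70
Every load is within 150 cm, so 9 shelves suffice.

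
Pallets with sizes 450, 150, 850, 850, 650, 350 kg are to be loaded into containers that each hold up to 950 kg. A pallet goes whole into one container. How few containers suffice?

4

Total = 850 + 850 + 650 + 450 + 350 + 150 = 3300 kg.
Lower bound: ⌈3300/950⌉ = 4 containers.
A packing using 4 containers:
  container 1: 850 = 850
  container 2: 850 = 850
  container 3: 650 + 150 = 800
  container 4: 450 + 350 = 800
This matches the lower bound, so 4 is optimal.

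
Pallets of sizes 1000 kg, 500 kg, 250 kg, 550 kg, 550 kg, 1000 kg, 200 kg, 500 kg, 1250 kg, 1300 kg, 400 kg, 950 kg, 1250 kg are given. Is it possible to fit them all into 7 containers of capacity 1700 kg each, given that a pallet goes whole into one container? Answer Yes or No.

A valid assignment using 7 containers:
  container 1: 1300 + 400 = 1700
  container 2: 1250 + 250 + 200 = 1700
  container 3: 1250 = 1250
  container 4: 1000 + 550 = 1550
  container 5: 1000 + 550 = 1550
  container 6: 950 + 500 = 1450
  container 7: 500 = 500
Every load is within 1700 kg, so 7 containers suffice.

Yes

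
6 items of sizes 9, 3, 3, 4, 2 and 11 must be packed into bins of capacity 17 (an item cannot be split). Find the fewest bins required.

Total = 11 + 9 + 4 + 3 + 3 + 2 = 32.
Lower bound: ⌈32/17⌉ = 2 bins.
A packing using 2 bins:
  bin 1: 11 + 4 + 2 = 17
  bin 2: 9 + 3 + 3 = 15
This matches the lower bound, so 2 is optimal.

2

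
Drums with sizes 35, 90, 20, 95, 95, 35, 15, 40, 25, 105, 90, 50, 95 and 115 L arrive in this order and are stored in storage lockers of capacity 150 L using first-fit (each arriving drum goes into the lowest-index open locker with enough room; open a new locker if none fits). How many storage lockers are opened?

  35 → locker 1 (new)  [load 35/150]
  90 → locker 1  [load 125/150]
  20 → locker 1  [load 145/150]
  95 → locker 2 (new)  [load 95/150]
  95 → locker 3 (new)  [load 95/150]
  35 → locker 2  [load 130/150]
  15 → locker 2  [load 145/150]
  40 → locker 3  [load 135/150]
  25 → locker 4 (new)  [load 25/150]
  105 → locker 4  [load 130/150]
  90 → locker 5 (new)  [load 90/150]
  50 → locker 5  [load 140/150]
  95 → locker 6 (new)  [load 95/150]
  115 → locker 7 (new)  [load 115/150]
7 storage lockers opened.

7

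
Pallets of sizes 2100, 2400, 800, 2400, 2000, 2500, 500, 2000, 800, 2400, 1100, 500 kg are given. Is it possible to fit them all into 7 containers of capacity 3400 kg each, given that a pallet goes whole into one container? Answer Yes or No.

Yes

A valid assignment using 7 containers:
  container 1: 2500 + 800 = 3300
  container 2: 2400 + 800 = 3200
  container 3: 2400 + 500 + 500 = 3400
  container 4: 2400 = 2400
  container 5: 2100 + 1100 = 3200
  container 6: 2000 = 2000
  container 7: 2000 = 2000
Every load is within 3400 kg, so 7 containers suffice.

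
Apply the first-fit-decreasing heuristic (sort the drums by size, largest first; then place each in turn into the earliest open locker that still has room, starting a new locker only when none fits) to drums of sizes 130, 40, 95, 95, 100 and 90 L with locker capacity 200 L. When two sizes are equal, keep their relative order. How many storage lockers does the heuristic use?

3

Sorted descending: 130, 100, 95, 95, 90, 40.
  130 → locker 1 (new)  [load 130/200]
  100 → locker 2 (new)  [load 100/200]
  95 → locker 2  [load 195/200]
  95 → locker 3 (new)  [load 95/200]
  90 → locker 3  [load 185/200]
  40 → locker 1  [load 170/200]
3 storage lockers opened.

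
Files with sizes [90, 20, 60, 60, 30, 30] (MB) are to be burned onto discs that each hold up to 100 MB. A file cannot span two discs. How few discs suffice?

Total = 90 + 60 + 60 + 30 + 30 + 20 = 290 MB.
Lower bound: ⌈290/100⌉ = 3 discs.
A packing using 4 discs:
  disc 1: 90 = 90
  disc 2: 60 + 30 = 90
  disc 3: 60 + 30 = 90
  disc 4: 20 = 20
No arrangement into 3 discs stays within capacity, so 4 is optimal.

4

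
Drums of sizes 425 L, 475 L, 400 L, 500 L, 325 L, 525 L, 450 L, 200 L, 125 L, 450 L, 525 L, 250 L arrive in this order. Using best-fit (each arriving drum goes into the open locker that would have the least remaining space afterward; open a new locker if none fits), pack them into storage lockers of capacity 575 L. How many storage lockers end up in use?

  425 → locker 1 (new)  [load 425/575]
  475 → locker 2 (new)  [load 475/575]
  400 → locker 3 (new)  [load 400/575]
  500 → locker 4 (new)  [load 500/575]
  325 → locker 5 (new)  [load 325/575]
  525 → locker 6 (new)  [load 525/575]
  450 → locker 7 (new)  [load 450/575]
  200 → locker 5  [load 525/575]
  125 → locker 7  [load 575/575]
  450 → locker 8 (new)  [load 450/575]
  525 → locker 9 (new)  [load 525/575]
  250 → locker 10 (new)  [load 250/575]
10 storage lockers opened.

10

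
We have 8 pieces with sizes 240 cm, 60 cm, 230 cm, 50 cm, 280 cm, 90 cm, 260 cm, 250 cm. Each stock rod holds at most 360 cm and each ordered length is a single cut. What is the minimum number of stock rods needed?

Total = 280 + 260 + 250 + 240 + 230 + 90 + 60 + 50 = 1460 cm.
Lower bound: ⌈1460/360⌉ = 5 stock rods.
A packing using 5 stock rods:
  stock rod 1: 280 + 60 = 340
  stock rod 2: 260 + 90 = 350
  stock rod 3: 250 + 50 = 300
  stock rod 4: 240 = 240
  stock rod 5: 230 = 230
This matches the lower bound, so 5 is optimal.

5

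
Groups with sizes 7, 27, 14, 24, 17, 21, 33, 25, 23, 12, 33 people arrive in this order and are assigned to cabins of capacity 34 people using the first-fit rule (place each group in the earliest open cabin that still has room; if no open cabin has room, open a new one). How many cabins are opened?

  7 → cabin 1 (new)  [load 7/34]
  27 → cabin 1  [load 34/34]
  14 → cabin 2 (new)  [load 14/34]
  24 → cabin 3 (new)  [load 24/34]
  17 → cabin 2  [load 31/34]
  21 → cabin 4 (new)  [load 21/34]
  33 → cabin 5 (new)  [load 33/34]
  25 → cabin 6 (new)  [load 25/34]
  23 → cabin 7 (new)  [load 23/34]
  12 → cabin 4  [load 33/34]
  33 → cabin 8 (new)  [load 33/34]
8 cabins opened.

8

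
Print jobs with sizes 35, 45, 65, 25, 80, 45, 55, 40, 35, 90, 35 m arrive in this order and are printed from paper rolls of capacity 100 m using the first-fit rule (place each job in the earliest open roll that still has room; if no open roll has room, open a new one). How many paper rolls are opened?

  35 → roll 1 (new)  [load 35/100]
  45 → roll 1  [load 80/100]
  65 → roll 2 (new)  [load 65/100]
  25 → roll 2  [load 90/100]
  80 → roll 3 (new)  [load 80/100]
  45 → roll 4 (new)  [load 45/100]
  55 → roll 4  [load 100/100]
  40 → roll 5 (new)  [load 40/100]
  35 → roll 5  [load 75/100]
  90 → roll 6 (new)  [load 90/100]
  35 → roll 7 (new)  [load 35/100]
7 paper rolls opened.

7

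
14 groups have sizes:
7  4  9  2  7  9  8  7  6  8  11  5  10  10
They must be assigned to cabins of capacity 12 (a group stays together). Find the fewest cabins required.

11

Total = 11 + 10 + 10 + 9 + 9 + 8 + 8 + 7 + 7 + 7 + 6 + 5 + 4 + 2 = 103.
Lower bound: ⌈103/12⌉ = 9 cabins.
Also, 10 groups each exceed 6, and no two of those can share a cabin, so at least 10 cabins are needed.
A packing using 11 cabins:
  cabin 1: 11 = 11
  cabin 2: 10 + 2 = 12
  cabin 3: 10 = 10
  cabin 4: 9 = 9
  cabin 5: 9 = 9
  cabin 6: 8 + 4 = 12
  cabin 7: 8 = 8
  cabin 8: 7 + 5 = 12
  cabin 9: 7 = 7
  cabin 10: 7 = 7
  cabin 11: 6 = 6
No arrangement into 10 cabins stays within capacity, so 11 is optimal.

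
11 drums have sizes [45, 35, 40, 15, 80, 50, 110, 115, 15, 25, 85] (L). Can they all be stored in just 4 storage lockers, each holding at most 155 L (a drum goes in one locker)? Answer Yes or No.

A valid assignment using 4 storage lockers:
  locker 1: 115 + 40 = 155
  locker 2: 110 + 45 = 155
  locker 3: 85 + 50 + 15 = 150
  locker 4: 80 + 35 + 25 + 15 = 155
Every load is within 155 L, so 4 storage lockers suffice.

Yes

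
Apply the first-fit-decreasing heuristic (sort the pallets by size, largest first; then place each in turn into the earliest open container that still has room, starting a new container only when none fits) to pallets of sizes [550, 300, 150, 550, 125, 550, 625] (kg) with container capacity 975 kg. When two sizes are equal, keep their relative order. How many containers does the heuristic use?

Sorted descending: 625, 550, 550, 550, 300, 150, 125.
  625 → container 1 (new)  [load 625/975]
  550 → container 2 (new)  [load 550/975]
  550 → container 3 (new)  [load 550/975]
  550 → container 4 (new)  [load 550/975]
  300 → container 1  [load 925/975]
  150 → container 2  [load 700/975]
  125 → container 2  [load 825/975]
4 containers opened.

4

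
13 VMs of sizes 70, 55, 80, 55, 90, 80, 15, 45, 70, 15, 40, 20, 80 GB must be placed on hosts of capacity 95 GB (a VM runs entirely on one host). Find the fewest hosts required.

Total = 90 + 80 + 80 + 80 + 70 + 70 + 55 + 55 + 45 + 40 + 20 + 15 + 15 = 715 GB.
Lower bound: ⌈715/95⌉ = 8 hosts.
A packing using 9 hosts:
  host 1: 90 = 90
  host 2: 80 + 15 = 95
  host 3: 80 + 15 = 95
  host 4: 80 = 80
  host 5: 70 + 20 = 90
  host 6: 70 = 70
  host 7: 55 + 40 = 95
  host 8: 55 = 55
  host 9: 45 = 45
No arrangement into 8 hosts stays within capacity, so 9 is optimal.

9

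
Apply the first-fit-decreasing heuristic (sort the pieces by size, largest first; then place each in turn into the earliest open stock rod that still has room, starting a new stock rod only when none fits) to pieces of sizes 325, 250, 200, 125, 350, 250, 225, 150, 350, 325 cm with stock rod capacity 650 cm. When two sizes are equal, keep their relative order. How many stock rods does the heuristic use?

5

Sorted descending: 350, 350, 325, 325, 250, 250, 225, 200, 150, 125.
  350 → stock rod 1 (new)  [load 350/650]
  350 → stock rod 2 (new)  [load 350/650]
  325 → stock rod 3 (new)  [load 325/650]
  325 → stock rod 3  [load 650/650]
  250 → stock rod 1  [load 600/650]
  250 → stock rod 2  [load 600/650]
  225 → stock rod 4 (new)  [load 225/650]
  200 → stock rod 4  [load 425/650]
  150 → stock rod 4  [load 575/650]
  125 → stock rod 5 (new)  [load 125/650]
5 stock rods opened.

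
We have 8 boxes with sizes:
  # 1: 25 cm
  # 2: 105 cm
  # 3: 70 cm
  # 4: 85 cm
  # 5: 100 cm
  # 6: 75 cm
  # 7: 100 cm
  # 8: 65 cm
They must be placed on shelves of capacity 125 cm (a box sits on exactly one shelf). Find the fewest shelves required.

7

Total = 105 + 100 + 100 + 85 + 75 + 70 + 65 + 25 = 625 cm.
Lower bound: ⌈625/125⌉ = 5 shelves.
Also, 7 boxes each exceed 125/2 cm, and no two of those can share a shelf, so at least 7 shelves are needed.
A packing using 7 shelves:
  shelf 1: 105 = 105
  shelf 2: 100 + 25 = 125
  shelf 3: 100 = 100
  shelf 4: 85 = 85
  shelf 5: 75 = 75
  shelf 6: 70 = 70
  shelf 7: 65 = 65
This matches the lower bound, so 7 is optimal.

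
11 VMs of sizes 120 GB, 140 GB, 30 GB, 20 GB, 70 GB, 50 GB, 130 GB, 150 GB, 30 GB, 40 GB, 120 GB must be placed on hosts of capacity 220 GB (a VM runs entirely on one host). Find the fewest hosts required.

Total = 150 + 140 + 130 + 120 + 120 + 70 + 50 + 40 + 30 + 30 + 20 = 900 GB.
Lower bound: ⌈900/220⌉ = 5 hosts.
A packing using 5 hosts:
  host 1: 150 + 70 = 220
  host 2: 140 + 50 + 30 = 220
  host 3: 130 + 40 + 30 + 20 = 220
  host 4: 120 = 120
  host 5: 120 = 120
This matches the lower bound, so 5 is optimal.

5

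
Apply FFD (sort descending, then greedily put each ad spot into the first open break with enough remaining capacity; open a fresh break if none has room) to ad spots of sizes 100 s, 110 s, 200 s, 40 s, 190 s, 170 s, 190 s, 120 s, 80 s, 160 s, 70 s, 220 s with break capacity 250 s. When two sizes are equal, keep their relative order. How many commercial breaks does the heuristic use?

8

Sorted descending: 220, 200, 190, 190, 170, 160, 120, 110, 100, 80, 70, 40.
  220 → break 1 (new)  [load 220/250]
  200 → break 2 (new)  [load 200/250]
  190 → break 3 (new)  [load 190/250]
  190 → break 4 (new)  [load 190/250]
  170 → break 5 (new)  [load 170/250]
  160 → break 6 (new)  [load 160/250]
  120 → break 7 (new)  [load 120/250]
  110 → break 7  [load 230/250]
  100 → break 8 (new)  [load 100/250]
  80 → break 5  [load 250/250]
  70 → break 6  [load 230/250]
  40 → break 2  [load 240/250]
8 commercial breaks opened.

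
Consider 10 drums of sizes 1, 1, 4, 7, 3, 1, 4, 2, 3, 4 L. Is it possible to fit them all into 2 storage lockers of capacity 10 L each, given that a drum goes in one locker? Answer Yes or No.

Total = 30 L; ⌈30/10⌉ = 3.
At least 3 storage lockers are required, but only 2 are allowed.

No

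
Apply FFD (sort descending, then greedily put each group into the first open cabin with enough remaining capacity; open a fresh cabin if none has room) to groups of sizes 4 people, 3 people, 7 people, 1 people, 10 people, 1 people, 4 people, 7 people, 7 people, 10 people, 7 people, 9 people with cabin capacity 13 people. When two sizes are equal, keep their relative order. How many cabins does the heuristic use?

7

Sorted descending: 10, 10, 9, 7, 7, 7, 7, 4, 4, 3, 1, 1.
  10 → cabin 1 (new)  [load 10/13]
  10 → cabin 2 (new)  [load 10/13]
  9 → cabin 3 (new)  [load 9/13]
  7 → cabin 4 (new)  [load 7/13]
  7 → cabin 5 (new)  [load 7/13]
  7 → cabin 6 (new)  [load 7/13]
  7 → cabin 7 (new)  [load 7/13]
  4 → cabin 3  [load 13/13]
  4 → cabin 4  [load 11/13]
  3 → cabin 1  [load 13/13]
  1 → cabin 2  [load 11/13]
  1 → cabin 2  [load 12/13]
7 cabins opened.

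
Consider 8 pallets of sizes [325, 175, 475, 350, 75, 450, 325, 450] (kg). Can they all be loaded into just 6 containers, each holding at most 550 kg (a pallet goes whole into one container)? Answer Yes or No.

Yes

A valid assignment using 6 containers:
  container 1: 475 + 75 = 550
  container 2: 450 = 450
  container 3: 450 = 450
  container 4: 350 + 175 = 525
  container 5: 325 = 325
  container 6: 325 = 325
Every load is within 550 kg, so 6 containers suffice.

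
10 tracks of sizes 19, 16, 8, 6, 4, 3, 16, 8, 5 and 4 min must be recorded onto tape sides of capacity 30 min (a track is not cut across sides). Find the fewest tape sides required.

3

Total = 19 + 16 + 16 + 8 + 8 + 6 + 5 + 4 + 4 + 3 = 89 min.
Lower bound: ⌈89/30⌉ = 3 tape sides.
A packing using 3 tape sides:
  side 1: 19 + 8 + 3 = 30
  side 2: 16 + 8 + 6 = 30
  side 3: 16 + 5 + 4 + 4 = 29
This matches the lower bound, so 3 is optimal.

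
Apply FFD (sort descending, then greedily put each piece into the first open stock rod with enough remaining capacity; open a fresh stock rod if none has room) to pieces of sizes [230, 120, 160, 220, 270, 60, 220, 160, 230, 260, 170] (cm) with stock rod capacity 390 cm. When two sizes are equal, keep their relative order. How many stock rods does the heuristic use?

Sorted descending: 270, 260, 230, 230, 220, 220, 170, 160, 160, 120, 60.
  270 → stock rod 1 (new)  [load 270/390]
  260 → stock rod 2 (new)  [load 260/390]
  230 → stock rod 3 (new)  [load 230/390]
  230 → stock rod 4 (new)  [load 230/390]
  220 → stock rod 5 (new)  [load 220/390]
  220 → stock rod 6 (new)  [load 220/390]
  170 → stock rod 5  [load 390/390]
  160 → stock rod 3  [load 390/390]
  160 → stock rod 4  [load 390/390]
  120 → stock rod 1  [load 390/390]
  60 → stock rod 2  [load 320/390]
6 stock rods opened.

6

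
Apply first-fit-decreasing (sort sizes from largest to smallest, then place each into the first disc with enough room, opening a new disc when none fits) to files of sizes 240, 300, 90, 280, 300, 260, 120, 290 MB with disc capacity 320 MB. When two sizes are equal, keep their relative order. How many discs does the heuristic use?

7

Sorted descending: 300, 300, 290, 280, 260, 240, 120, 90.
  300 → disc 1 (new)  [load 300/320]
  300 → disc 2 (new)  [load 300/320]
  290 → disc 3 (new)  [load 290/320]
  280 → disc 4 (new)  [load 280/320]
  260 → disc 5 (new)  [load 260/320]
  240 → disc 6 (new)  [load 240/320]
  120 → disc 7 (new)  [load 120/320]
  90 → disc 7  [load 210/320]
7 discs opened.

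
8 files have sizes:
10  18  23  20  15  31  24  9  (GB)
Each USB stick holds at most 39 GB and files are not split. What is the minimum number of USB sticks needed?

5

Total = 31 + 24 + 23 + 20 + 18 + 15 + 10 + 9 = 150 GB.
Lower bound: ⌈150/39⌉ = 4 USB sticks.
A packing using 5 USB sticks:
  USB stick 1: 31 = 31
  USB stick 2: 24 + 15 = 39
  USB stick 3: 23 + 10 = 33
  USB stick 4: 20 + 18 = 38
  USB stick 5: 9 = 9
No arrangement into 4 USB sticks stays within capacity, so 5 is optimal.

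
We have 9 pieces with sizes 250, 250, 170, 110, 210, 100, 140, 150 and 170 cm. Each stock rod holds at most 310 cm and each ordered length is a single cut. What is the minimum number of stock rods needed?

Total = 250 + 250 + 210 + 170 + 170 + 150 + 140 + 110 + 100 = 1550 cm.
Lower bound: ⌈1550/310⌉ = 5 stock rods.
A packing using 6 stock rods:
  stock rod 1: 250 = 250
  stock rod 2: 250 = 250
  stock rod 3: 210 + 100 = 310
  stock rod 4: 170 + 140 = 310
  stock rod 5: 170 + 110 = 280
  stock rod 6: 150 = 150
No arrangement into 5 stock rods stays within capacity, so 6 is optimal.

6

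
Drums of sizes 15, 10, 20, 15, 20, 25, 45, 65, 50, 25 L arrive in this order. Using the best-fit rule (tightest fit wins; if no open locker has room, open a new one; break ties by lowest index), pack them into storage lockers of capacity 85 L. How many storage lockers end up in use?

4

  15 → locker 1 (new)  [load 15/85]
  10 → locker 1  [load 25/85]
  20 → locker 1  [load 45/85]
  15 → locker 1  [load 60/85]
  20 → locker 1  [load 80/85]
  25 → locker 2 (new)  [load 25/85]
  45 → locker 2  [load 70/85]
  65 → locker 3 (new)  [load 65/85]
  50 → locker 4 (new)  [load 50/85]
  25 → locker 4  [load 75/85]
4 storage lockers opened.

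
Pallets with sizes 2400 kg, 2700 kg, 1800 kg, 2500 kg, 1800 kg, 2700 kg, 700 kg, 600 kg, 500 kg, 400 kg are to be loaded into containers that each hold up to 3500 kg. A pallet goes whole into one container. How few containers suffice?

Total = 2700 + 2700 + 2500 + 2400 + 1800 + 1800 + 700 + 600 + 500 + 400 = 16100 kg.
Lower bound: ⌈16100/3500⌉ = 5 containers.
Also, 6 pallets each exceed 1750 kg, and no two of those can share a container, so at least 6 containers are needed.
A packing using 6 containers:
  container 1: 2700 + 700 = 3400
  container 2: 2700 + 600 = 3300
  container 3: 2500 + 500 + 400 = 3400
  container 4: 2400 = 2400
  container 5: 1800 = 1800
  container 6: 1800 = 1800
This matches the lower bound, so 6 is optimal.

6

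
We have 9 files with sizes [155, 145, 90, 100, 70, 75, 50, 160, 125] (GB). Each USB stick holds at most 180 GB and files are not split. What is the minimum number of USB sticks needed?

6

Total = 160 + 155 + 145 + 125 + 100 + 90 + 75 + 70 + 50 = 970 GB.
Lower bound: ⌈970/180⌉ = 6 USB sticks.
A packing using 6 USB sticks:
  USB stick 1: 160 = 160
  USB stick 2: 155 = 155
  USB stick 3: 145 = 145
  USB stick 4: 125 + 50 = 175
  USB stick 5: 100 + 75 = 175
  USB stick 6: 90 + 70 = 160
This matches the lower bound, so 6 is optimal.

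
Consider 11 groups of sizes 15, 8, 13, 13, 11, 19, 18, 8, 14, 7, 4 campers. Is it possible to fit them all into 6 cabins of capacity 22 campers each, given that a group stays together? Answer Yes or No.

No

Total = 130 campers; ⌈130/22⌉ = 6.
The bound of 6 does not rule out 6, but exhaustive search shows no assignment into 6 cabins of capacity 22 campers exists — the minimum is 7.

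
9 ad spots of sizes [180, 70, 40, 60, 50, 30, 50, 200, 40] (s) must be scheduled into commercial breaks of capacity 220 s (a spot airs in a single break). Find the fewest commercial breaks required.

4

Total = 200 + 180 + 70 + 60 + 50 + 50 + 40 + 40 + 30 = 720 s.
Lower bound: ⌈720/220⌉ = 4 commercial breaks.
A packing using 4 commercial breaks:
  break 1: 200 = 200
  break 2: 180 + 40 = 220
  break 3: 70 + 60 + 50 + 40 = 220
  break 4: 50 + 30 = 80
This matches the lower bound, so 4 is optimal.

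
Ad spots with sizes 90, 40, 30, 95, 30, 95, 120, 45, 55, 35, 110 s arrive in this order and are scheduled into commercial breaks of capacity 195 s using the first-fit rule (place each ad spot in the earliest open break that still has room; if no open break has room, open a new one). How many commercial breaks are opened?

  90 → break 1 (new)  [load 90/195]
  40 → break 1  [load 130/195]
  30 → break 1  [load 160/195]
  95 → break 2 (new)  [load 95/195]
  30 → break 1  [load 190/195]
  95 → break 2  [load 190/195]
  120 → break 3 (new)  [load 120/195]
  45 → break 3  [load 165/195]
  55 → break 4 (new)  [load 55/195]
  35 → break 4  [load 90/195]
  110 → break 5 (new)  [load 110/195]
5 commercial breaks opened.

5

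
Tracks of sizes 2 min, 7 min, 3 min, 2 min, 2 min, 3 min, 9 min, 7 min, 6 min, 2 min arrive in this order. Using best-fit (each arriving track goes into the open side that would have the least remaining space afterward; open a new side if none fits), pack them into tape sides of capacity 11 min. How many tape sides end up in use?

  2 → side 1 (new)  [load 2/11]
  7 → side 1  [load 9/11]
  3 → side 2 (new)  [load 3/11]
  2 → side 1  [load 11/11]
  2 → side 2  [load 5/11]
  3 → side 2  [load 8/11]
  9 → side 3 (new)  [load 9/11]
  7 → side 4 (new)  [load 7/11]
  6 → side 5 (new)  [load 6/11]
  2 → side 3  [load 11/11]
5 tape sides opened.

5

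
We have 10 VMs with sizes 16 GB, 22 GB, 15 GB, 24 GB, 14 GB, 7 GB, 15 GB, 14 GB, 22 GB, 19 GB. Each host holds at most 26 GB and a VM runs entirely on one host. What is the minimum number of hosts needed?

Total = 24 + 22 + 22 + 19 + 16 + 15 + 15 + 14 + 14 + 7 = 168 GB.
Lower bound: ⌈168/26⌉ = 7 hosts.
Also, 9 VMs each exceed 13 GB, and no two of those can share a host, so at least 9 hosts are needed.
A packing using 9 hosts:
  host 1: 24 = 24
  host 2: 22 = 22
  host 3: 22 = 22
  host 4: 19 + 7 = 26
  host 5: 16 = 16
  host 6: 15 = 15
  host 7: 15 = 15
  host 8: 14 = 14
  host 9: 14 = 14
This matches the lower bound, so 9 is optimal.

9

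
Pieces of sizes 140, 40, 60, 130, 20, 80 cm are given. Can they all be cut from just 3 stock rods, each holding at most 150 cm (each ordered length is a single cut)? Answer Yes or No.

Total = 470 cm; ⌈470/150⌉ = 4.
At least 4 stock rods are required, but only 3 are allowed.

No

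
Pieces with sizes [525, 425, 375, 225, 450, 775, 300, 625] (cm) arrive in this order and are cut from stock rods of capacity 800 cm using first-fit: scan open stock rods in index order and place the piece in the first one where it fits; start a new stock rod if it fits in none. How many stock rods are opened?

5

  525 → stock rod 1 (new)  [load 525/800]
  425 → stock rod 2 (new)  [load 425/800]
  375 → stock rod 2  [load 800/800]
  225 → stock rod 1  [load 750/800]
  450 → stock rod 3 (new)  [load 450/800]
  775 → stock rod 4 (new)  [load 775/800]
  300 → stock rod 3  [load 750/800]
  625 → stock rod 5 (new)  [load 625/800]
5 stock rods opened.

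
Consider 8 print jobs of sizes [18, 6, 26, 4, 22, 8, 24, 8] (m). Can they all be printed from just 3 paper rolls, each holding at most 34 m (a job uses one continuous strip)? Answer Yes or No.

Total = 116 m; ⌈116/34⌉ = 4.
At least 4 paper rolls are required, but only 3 are allowed.

No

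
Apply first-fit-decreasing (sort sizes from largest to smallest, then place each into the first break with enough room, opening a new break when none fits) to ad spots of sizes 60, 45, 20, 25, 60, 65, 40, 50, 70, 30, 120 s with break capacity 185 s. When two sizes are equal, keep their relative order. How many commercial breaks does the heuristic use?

4

Sorted descending: 120, 70, 65, 60, 60, 50, 45, 40, 30, 25, 20.
  120 → break 1 (new)  [load 120/185]
  70 → break 2 (new)  [load 70/185]
  65 → break 1  [load 185/185]
  60 → break 2  [load 130/185]
  60 → break 3 (new)  [load 60/185]
  50 → break 2  [load 180/185]
  45 → break 3  [load 105/185]
  40 → break 3  [load 145/185]
  30 → break 3  [load 175/185]
  25 → break 4 (new)  [load 25/185]
  20 → break 4  [load 45/185]
4 commercial breaks opened.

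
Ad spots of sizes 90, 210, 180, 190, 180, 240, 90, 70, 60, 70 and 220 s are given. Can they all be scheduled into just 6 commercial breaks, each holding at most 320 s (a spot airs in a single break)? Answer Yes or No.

A valid assignment using 6 commercial breaks:
  break 1: 240 + 70 = 310
  break 2: 220 + 90 = 310
  break 3: 210 + 90 = 300
  break 4: 190 + 70 + 60 = 320
  break 5: 180 = 180
  break 6: 180 = 180
Every load is within 320 s, so 6 commercial breaks suffice.

Yes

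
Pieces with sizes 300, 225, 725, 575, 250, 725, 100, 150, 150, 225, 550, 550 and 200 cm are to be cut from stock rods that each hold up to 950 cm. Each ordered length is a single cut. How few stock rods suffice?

5

Total = 725 + 725 + 575 + 550 + 550 + 300 + 250 + 225 + 225 + 200 + 150 + 150 + 100 = 4725 cm.
Lower bound: ⌈4725/950⌉ = 5 stock rods.
A packing using 5 stock rods:
  stock rod 1: 725 + 225 = 950
  stock rod 2: 725 + 225 = 950
  stock rod 3: 575 + 200 + 150 = 925
  stock rod 4: 550 + 300 + 100 = 950
  stock rod 5: 550 + 250 + 150 = 950
This matches the lower bound, so 5 is optimal.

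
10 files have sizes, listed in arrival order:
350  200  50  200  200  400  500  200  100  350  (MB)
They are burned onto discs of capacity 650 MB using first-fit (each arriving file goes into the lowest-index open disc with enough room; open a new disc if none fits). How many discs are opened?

  350 → disc 1 (new)  [load 350/650]
  200 → disc 1  [load 550/650]
  50 → disc 1  [load 600/650]
  200 → disc 2 (new)  [load 200/650]
  200 → disc 2  [load 400/650]
  400 → disc 3 (new)  [load 400/650]
  500 → disc 4 (new)  [load 500/650]
  200 → disc 2  [load 600/650]
  100 → disc 3  [load 500/650]
  350 → disc 5 (new)  [load 350/650]
5 discs opened.

5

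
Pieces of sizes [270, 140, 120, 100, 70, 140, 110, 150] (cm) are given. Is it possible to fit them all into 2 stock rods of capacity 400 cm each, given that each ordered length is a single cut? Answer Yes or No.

Total = 1100 cm; ⌈1100/400⌉ = 3.
At least 3 stock rods are required, but only 2 are allowed.

No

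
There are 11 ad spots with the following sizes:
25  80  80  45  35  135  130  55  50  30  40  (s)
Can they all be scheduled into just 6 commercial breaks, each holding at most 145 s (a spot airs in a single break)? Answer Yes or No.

Yes

A valid assignment using 6 commercial breaks:
  break 1: 135 = 135
  break 2: 130 = 130
  break 3: 80 + 55 = 135
  break 4: 80 + 50 = 130
  break 5: 45 + 40 + 35 + 25 = 145
  break 6: 30 = 30
Every load is within 145 s, so 6 commercial breaks suffice.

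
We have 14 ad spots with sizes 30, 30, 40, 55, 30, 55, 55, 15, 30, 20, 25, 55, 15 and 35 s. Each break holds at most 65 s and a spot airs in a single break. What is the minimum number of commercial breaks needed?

Total = 55 + 55 + 55 + 55 + 40 + 35 + 30 + 30 + 30 + 30 + 25 + 20 + 15 + 15 = 490 s.
Lower bound: ⌈490/65⌉ = 8 commercial breaks.
A packing using 9 commercial breaks:
  break 1: 55 = 55
  break 2: 55 = 55
  break 3: 55 = 55
  break 4: 55 = 55
  break 5: 40 + 25 = 65
  break 6: 35 + 30 = 65
  break 7: 30 + 30 = 60
  break 8: 30 + 20 + 15 = 65
  break 9: 15 = 15
No arrangement into 8 commercial breaks stays within capacity, so 9 is optimal.

9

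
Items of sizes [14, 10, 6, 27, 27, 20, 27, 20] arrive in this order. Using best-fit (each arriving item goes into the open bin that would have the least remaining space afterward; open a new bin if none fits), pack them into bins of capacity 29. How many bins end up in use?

6

  14 → bin 1 (new)  [load 14/29]
  10 → bin 1  [load 24/29]
  6 → bin 2 (new)  [load 6/29]
  27 → bin 3 (new)  [load 27/29]
  27 → bin 4 (new)  [load 27/29]
  20 → bin 2  [load 26/29]
  27 → bin 5 (new)  [load 27/29]
  20 → bin 6 (new)  [load 20/29]
6 bins opened.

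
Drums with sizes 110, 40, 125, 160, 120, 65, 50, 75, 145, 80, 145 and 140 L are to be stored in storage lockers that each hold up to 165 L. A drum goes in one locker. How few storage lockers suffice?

Total = 160 + 145 + 145 + 140 + 125 + 120 + 110 + 80 + 75 + 65 + 50 + 40 = 1255 L.
Lower bound: ⌈1255/165⌉ = 8 storage lockers.
A packing using 9 storage lockers:
  locker 1: 160 = 160
  locker 2: 145 = 145
  locker 3: 145 = 145
  locker 4: 140 = 140
  locker 5: 125 + 40 = 165
  locker 6: 120 = 120
  locker 7: 110 + 50 = 160
  locker 8: 80 + 75 = 155
  locker 9: 65 = 65
No arrangement into 8 storage lockers stays within capacity, so 9 is optimal.

9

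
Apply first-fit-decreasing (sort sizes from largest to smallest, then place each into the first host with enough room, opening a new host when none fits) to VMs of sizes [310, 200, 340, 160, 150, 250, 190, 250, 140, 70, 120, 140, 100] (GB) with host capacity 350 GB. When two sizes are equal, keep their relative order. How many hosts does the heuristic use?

8

Sorted descending: 340, 310, 250, 250, 200, 190, 160, 150, 140, 140, 120, 100, 70.
  340 → host 1 (new)  [load 340/350]
  310 → host 2 (new)  [load 310/350]
  250 → host 3 (new)  [load 250/350]
  250 → host 4 (new)  [load 250/350]
  200 → host 5 (new)  [load 200/350]
  190 → host 6 (new)  [load 190/350]
  160 → host 6  [load 350/350]
  150 → host 5  [load 350/350]
  140 → host 7 (new)  [load 140/350]
  140 → host 7  [load 280/350]
  120 → host 8 (new)  [load 120/350]
  100 → host 3  [load 350/350]
  70 → host 4  [load 320/350]
8 hosts opened.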